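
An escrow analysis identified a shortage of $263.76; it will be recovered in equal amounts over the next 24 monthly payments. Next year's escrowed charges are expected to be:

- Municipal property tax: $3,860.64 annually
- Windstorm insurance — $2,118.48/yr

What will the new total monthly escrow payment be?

Municipal property tax: $3,860.64/yr
Windstorm insurance: $2,118.48/yr
Total annual escrow = $3,860.64 + $2,118.48 = $5,979.12
Monthly = $5,979.12 ÷ 12 = $498.26
Monthly shortage recovery: $263.76 / 24 = $10.99
New monthly escrow = $498.26 + $10.99 = $509.25

$509.25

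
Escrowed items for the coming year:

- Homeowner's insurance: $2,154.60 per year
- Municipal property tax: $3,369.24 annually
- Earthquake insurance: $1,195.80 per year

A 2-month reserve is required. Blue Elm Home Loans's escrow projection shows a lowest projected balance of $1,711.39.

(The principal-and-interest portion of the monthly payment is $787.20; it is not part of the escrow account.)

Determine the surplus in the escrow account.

$591.45

Homeowner's insurance = $2,154.60
Municipal property tax = $3,369.24
Earthquake insurance = $1,195.80
Combined annual = $2,154.60 + $3,369.24 + $1,195.80 = $6,719.64
Per month = $6,719.64 ÷ 12 = $559.97
Required reserve = 2 × $559.97 = $1,119.94
Surplus = $1,711.39 − $1,119.94 = $591.45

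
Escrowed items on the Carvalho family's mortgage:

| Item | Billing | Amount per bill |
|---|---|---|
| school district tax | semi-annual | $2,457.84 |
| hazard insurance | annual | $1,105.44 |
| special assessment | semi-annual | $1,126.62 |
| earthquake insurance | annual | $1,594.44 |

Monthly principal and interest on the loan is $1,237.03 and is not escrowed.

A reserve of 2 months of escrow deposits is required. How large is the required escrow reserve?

$1,644.80

School district tax: $2,457.84 × 2 = $4,915.68 per year
Hazard insurance: $1,105.44 per year
Special assessment: $1,126.62 × 2 = $2,253.24 per year
Earthquake insurance: $1,594.44 per year
Annual escrow total = $9,868.80
Base monthly escrow = $9,868.80 / 12 = $822.40
Cushion = 2 × $822.40 = $1,644.80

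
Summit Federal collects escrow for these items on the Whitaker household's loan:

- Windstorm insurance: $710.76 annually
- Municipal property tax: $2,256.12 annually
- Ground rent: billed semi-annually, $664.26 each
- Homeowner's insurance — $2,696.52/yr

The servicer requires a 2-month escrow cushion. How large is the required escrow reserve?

$1,165.32

Windstorm insurance — $710.76 annually
Municipal property tax — $2,256.12 annually
Ground rent — $664.26 × 2 = $1,328.52 annually
Homeowner's insurance — $2,696.52 annually
Total annual escrow = $710.76 + $2,256.12 + $1,328.52 + $2,696.52 = $6,991.92
Per month = $6,991.92 ÷ 12 = $582.66
Required cushion = 2 × $582.66 = $1,165.32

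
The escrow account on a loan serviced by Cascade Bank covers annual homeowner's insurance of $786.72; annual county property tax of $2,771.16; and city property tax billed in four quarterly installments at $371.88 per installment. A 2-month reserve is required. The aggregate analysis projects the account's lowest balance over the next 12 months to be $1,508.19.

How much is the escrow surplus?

Homeowner's insurance = $786.72 annually
County property tax = $2,771.16 annually
City property tax = $371.88 × 4 = $1,487.52 annually
Total annual escrow = $786.72 + $2,771.16 + $1,487.52 = $5,045.40
Base monthly escrow = $5,045.40 / 12 = $420.45
Required reserve = 2 × $420.45 = $840.90
Excess over cushion: $1,508.19 − $840.90 = $667.29

$667.29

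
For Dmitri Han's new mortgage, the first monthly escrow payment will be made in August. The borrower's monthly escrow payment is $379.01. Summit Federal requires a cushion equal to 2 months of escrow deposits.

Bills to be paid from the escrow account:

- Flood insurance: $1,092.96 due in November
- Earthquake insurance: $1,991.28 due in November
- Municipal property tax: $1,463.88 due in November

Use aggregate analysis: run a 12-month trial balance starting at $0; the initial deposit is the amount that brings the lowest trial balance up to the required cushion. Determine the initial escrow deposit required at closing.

$3,790.10

Cushion = 2 × $379.01 = $758.02
Trial balance (start $0, +$379.01 each month, − disbursements):
  Aug: +$379.01 → $379.01
  Sep: +$379.01 → $758.02
  Oct: +$379.01 → $1,137.03
  Nov: +$379.01 − $4,548.12 → -$3,032.08
  Dec: +$379.01 → -$2,653.07
  Jan: +$379.01 → -$2,274.06
  Feb: +$379.01 → -$1,895.05
  Mar: +$379.01 → -$1,516.04
  Apr: +$379.01 → -$1,137.03
  May: +$379.01 → -$758.02
  Jun: +$379.01 → -$379.01
  Jul: +$379.01 → $0.00
Lowest trial balance = -$3,032.08 (Nov)
Initial deposit = cushion − low point = $758.02 − (-$3,032.08) = $3,790.10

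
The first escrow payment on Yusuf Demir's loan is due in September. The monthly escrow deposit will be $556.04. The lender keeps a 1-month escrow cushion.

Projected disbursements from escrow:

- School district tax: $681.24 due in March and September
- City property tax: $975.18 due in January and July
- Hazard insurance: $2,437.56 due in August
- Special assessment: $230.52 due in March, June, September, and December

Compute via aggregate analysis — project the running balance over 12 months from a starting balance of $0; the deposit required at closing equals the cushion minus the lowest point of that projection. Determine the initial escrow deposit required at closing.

Cushion = 1 × $556.04 = $556.04
Trial balance (start $0, +$556.04 each month, − disbursements):
  Sep: +$556.04 − $911.76 → -$355.72
  Oct: +$556.04 → $200.32
  Nov: +$556.04 → $756.36
  Dec: +$556.04 − $230.52 → $1,081.88
  Jan: +$556.04 − $975.18 → $662.74
  Feb: +$556.04 → $1,218.78
  Mar: +$556.04 − $911.76 → $863.06
  Apr: +$556.04 → $1,419.10
  May: +$556.04 → $1,975.14
  Jun: +$556.04 − $230.52 → $2,300.66
  Jul: +$556.04 − $975.18 → $1,881.52
  Aug: +$556.04 − $2,437.56 → $0.00
Lowest trial balance = -$355.72 (Sep)
Initial deposit = cushion − low point = $556.04 − (-$355.72) = $911.76

$911.76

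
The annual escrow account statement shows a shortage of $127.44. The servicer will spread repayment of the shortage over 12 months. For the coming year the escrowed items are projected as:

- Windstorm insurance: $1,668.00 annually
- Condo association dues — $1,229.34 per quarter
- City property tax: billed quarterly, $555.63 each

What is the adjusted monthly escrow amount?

$744.61

Windstorm insurance = $1,668.00 per year
Condo association dues = $1,229.34 × 4 = $4,917.36 per year
City property tax = $555.63 × 4 = $2,222.52 per year
Annual escrow total = $1,668.00 + $4,917.36 + $2,222.52 = $8,807.88
Monthly escrow = $8,807.88 ÷ 12 = $733.99
Shortage per month = $127.44 / 12 = $10.62
New monthly escrow = $733.99 + $10.62 = $744.61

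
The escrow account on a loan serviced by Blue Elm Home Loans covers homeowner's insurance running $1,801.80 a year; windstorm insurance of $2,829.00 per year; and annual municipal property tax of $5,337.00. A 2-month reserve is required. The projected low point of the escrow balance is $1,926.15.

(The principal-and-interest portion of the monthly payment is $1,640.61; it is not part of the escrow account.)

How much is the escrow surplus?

Homeowner's insurance — $1,801.80
Windstorm insurance — $2,829.00
Municipal property tax — $5,337.00
Combined annual = $9,967.80
Base monthly escrow = $9,967.80 / 12 = $830.65
Cushion = 2 × $830.65 = $1,661.30
Surplus = $1,926.15 − $1,661.30 = $264.85

$264.85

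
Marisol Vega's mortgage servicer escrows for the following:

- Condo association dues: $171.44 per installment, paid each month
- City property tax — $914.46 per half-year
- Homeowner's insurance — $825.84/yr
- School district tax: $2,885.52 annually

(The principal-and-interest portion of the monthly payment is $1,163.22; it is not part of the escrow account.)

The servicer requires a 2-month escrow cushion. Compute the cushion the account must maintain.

Condo association dues — $171.44 × 12 = $2,057.28
City property tax — $914.46 × 2 = $1,828.92
Homeowner's insurance — $825.84
School district tax — $2,885.52
Total annual escrow = $7,597.56
Per month = $7,597.56 ÷ 12 = $633.13
Required cushion = 2 × $633.13 = $1,266.26

$1,266.26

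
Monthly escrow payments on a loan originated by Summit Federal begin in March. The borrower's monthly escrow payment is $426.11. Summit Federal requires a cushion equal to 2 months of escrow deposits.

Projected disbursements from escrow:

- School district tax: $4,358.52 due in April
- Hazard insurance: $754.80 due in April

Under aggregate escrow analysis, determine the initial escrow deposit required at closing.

Cushion = 2 × $426.11 = $852.22
Trial balance (start $0, +$426.11 each month, − disbursements):
  Mar: +$426.11 → $426.11
  Apr: +$426.11 − $5,113.32 → -$4,261.10
  May: +$426.11 → -$3,834.99
  Jun: +$426.11 → -$3,408.88
  Jul: +$426.11 → -$2,982.77
  Aug: +$426.11 → -$2,556.66
  Sep: +$426.11 → -$2,130.55
  Oct: +$426.11 → -$1,704.44
  Nov: +$426.11 → -$1,278.33
  Dec: +$426.11 → -$852.22
  Jan: +$426.11 → -$426.11
  Feb: +$426.11 → $0.00
Lowest trial balance = -$4,261.10 (Apr)
Initial deposit = cushion − low point = $852.22 − (-$4,261.10) = $5,113.32

$5,113.32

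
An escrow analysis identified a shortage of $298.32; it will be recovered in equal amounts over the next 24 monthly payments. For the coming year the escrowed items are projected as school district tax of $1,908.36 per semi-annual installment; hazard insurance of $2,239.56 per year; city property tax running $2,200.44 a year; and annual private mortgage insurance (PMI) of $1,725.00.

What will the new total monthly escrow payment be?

School district tax — $1,908.36 × 2 = $3,816.72 per year
Hazard insurance — $2,239.56 per year
City property tax — $2,200.44 per year
Private mortgage insurance (PMI) — $1,725.00 per year
Total per year = $9,981.72
Monthly = $9,981.72 / 12 = $831.81
Shortage per month = $298.32 / 24 = $12.43
Adjusted monthly = $831.81 + $12.43 = $844.24

$844.24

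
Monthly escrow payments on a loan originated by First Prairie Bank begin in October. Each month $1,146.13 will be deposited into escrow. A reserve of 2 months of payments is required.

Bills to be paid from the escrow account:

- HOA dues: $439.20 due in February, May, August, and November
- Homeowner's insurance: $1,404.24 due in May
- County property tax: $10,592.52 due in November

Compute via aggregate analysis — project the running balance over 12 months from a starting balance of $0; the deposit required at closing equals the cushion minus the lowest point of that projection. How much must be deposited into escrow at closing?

Cushion = 2 × $1,146.13 = $2,292.26
Trial balance (start $0, +$1,146.13 each month, − disbursements):
  Oct: +$1,146.13 → $1,146.13
  Nov: +$1,146.13 − $11,031.72 → -$8,739.46
  Dec: +$1,146.13 → -$7,593.33
  Jan: +$1,146.13 → -$6,447.20
  Feb: +$1,146.13 − $439.20 → -$5,740.27
  Mar: +$1,146.13 → -$4,594.14
  Apr: +$1,146.13 → -$3,448.01
  May: +$1,146.13 − $1,843.44 → -$4,145.32
  Jun: +$1,146.13 → -$2,999.19
  Jul: +$1,146.13 → -$1,853.06
  Aug: +$1,146.13 − $439.20 → -$1,146.13
  Sep: +$1,146.13 → $0.00
Lowest trial balance = -$8,739.46 (Nov)
Initial deposit = cushion − low point = $2,292.26 − (-$8,739.46) = $11,031.72

$11,031.72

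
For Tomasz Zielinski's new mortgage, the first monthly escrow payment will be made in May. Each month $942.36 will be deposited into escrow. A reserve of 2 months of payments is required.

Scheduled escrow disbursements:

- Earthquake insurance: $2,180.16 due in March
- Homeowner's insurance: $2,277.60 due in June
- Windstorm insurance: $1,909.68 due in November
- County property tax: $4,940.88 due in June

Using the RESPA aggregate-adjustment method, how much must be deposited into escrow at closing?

$7,218.48

Cushion = 2 × $942.36 = $1,884.72
Trial balance (start $0, +$942.36 each month, − disbursements):
  May: +$942.36 → $942.36
  Jun: +$942.36 − $7,218.48 → -$5,333.76
  Jul: +$942.36 → -$4,391.40
  Aug: +$942.36 → -$3,449.04
  Sep: +$942.36 → -$2,506.68
  Oct: +$942.36 → -$1,564.32
  Nov: +$942.36 − $1,909.68 → -$2,531.64
  Dec: +$942.36 → -$1,589.28
  Jan: +$942.36 → -$646.92
  Feb: +$942.36 → $295.44
  Mar: +$942.36 − $2,180.16 → -$942.36
  Apr: +$942.36 → $0.00
Lowest trial balance = -$5,333.76 (Jun)
Initial deposit = cushion − low point = $1,884.72 − (-$5,333.76) = $7,218.48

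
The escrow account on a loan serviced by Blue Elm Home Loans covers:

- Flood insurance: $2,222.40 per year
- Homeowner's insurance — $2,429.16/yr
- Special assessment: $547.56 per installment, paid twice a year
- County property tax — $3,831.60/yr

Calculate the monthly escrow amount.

$798.19

Flood insurance — $2,222.40/yr
Homeowner's insurance — $2,429.16/yr
Special assessment — $547.56 × 2 = $1,095.12/yr
County property tax — $3,831.60/yr
Combined annual = $9,578.28
Monthly escrow = $9,578.28 / 12 = $798.19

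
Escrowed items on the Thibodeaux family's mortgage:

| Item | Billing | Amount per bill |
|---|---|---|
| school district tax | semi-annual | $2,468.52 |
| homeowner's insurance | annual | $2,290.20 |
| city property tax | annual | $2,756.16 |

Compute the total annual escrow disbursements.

$9,983.40

School district tax: $2,468.52 × 2 = $4,937.04 per year
Homeowner's insurance: $2,290.20 per year
City property tax: $2,756.16 per year
Combined annual = $4,937.04 + $2,290.20 + $2,756.16 = $9,983.40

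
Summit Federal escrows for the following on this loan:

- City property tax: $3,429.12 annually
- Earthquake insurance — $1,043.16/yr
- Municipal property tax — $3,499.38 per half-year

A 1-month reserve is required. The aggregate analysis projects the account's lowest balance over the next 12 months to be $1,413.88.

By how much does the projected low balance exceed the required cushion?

$457.96

City property tax = $3,429.12 per year
Earthquake insurance = $1,043.16 per year
Municipal property tax = $3,499.38 × 2 = $6,998.76 per year
Yearly total = $11,471.04
Per month = $11,471.04 / 12 = $955.92
Required cushion = 1 × $955.92 = $955.92
Surplus = $1,413.88 − $955.92 = $457.96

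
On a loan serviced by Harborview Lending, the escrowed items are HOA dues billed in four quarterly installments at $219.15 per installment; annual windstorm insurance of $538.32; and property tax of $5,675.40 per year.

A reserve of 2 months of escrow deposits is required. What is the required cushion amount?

HOA dues = $219.15 × 4 = $876.60
Windstorm insurance = $538.32
Property tax = $5,675.40
Combined annual = $876.60 + $538.32 + $5,675.40 = $7,090.32
Per month = $7,090.32 ÷ 12 = $590.86
Cushion = 2 × $590.86 = $1,181.72

$1,181.72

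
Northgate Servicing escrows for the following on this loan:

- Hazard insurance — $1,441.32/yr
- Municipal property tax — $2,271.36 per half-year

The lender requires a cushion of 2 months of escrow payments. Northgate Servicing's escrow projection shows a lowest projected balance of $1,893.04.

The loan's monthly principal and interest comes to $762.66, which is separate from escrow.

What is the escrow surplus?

Hazard insurance = $1,441.32/yr
Municipal property tax = $2,271.36 × 2 = $4,542.72/yr
Combined annual = $5,984.04
Per month = $5,984.04 ÷ 12 = $498.67
Cushion = 2 × $498.67 = $997.34
Excess over cushion: $1,893.04 − $997.34 = $895.70

$895.70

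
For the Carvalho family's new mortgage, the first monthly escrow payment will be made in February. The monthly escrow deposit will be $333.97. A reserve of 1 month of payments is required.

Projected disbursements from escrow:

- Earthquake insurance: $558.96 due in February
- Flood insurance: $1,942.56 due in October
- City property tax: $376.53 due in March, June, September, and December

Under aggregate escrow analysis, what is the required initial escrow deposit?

Cushion = 1 × $333.97 = $333.97
Trial balance (start $0, +$333.97 each month, − disbursements):
  Feb: +$333.97 − $558.96 → -$224.99
  Mar: +$333.97 − $376.53 → -$267.55
  Apr: +$333.97 → $66.42
  May: +$333.97 → $400.39
  Jun: +$333.97 − $376.53 → $357.83
  Jul: +$333.97 → $691.80
  Aug: +$333.97 → $1,025.77
  Sep: +$333.97 − $376.53 → $983.21
  Oct: +$333.97 − $1,942.56 → -$625.38
  Nov: +$333.97 → -$291.41
  Dec: +$333.97 − $376.53 → -$333.97
  Jan: +$333.97 → $0.00
Lowest trial balance = -$625.38 (Oct)
Initial deposit = cushion − low point = $333.97 − (-$625.38) = $959.35

$959.35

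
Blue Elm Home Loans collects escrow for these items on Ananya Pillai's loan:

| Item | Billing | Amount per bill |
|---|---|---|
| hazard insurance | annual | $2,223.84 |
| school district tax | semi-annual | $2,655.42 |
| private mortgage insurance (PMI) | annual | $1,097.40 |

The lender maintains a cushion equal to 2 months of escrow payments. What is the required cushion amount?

$1,438.68

Hazard insurance = $2,223.84 annually
School district tax = $2,655.42 × 2 = $5,310.84 annually
Private mortgage insurance (PMI) = $1,097.40 annually
Total per year = $2,223.84 + $5,310.84 + $1,097.40 = $8,632.08
Monthly = $8,632.08 / 12 = $719.34
Reserve = 2 × $719.34 = $1,438.68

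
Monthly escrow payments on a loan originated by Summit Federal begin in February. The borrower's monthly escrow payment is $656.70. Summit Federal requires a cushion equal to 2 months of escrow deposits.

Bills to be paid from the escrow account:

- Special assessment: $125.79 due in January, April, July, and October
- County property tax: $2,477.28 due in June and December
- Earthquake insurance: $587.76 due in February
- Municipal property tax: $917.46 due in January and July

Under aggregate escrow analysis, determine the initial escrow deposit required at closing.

Cushion = 2 × $656.70 = $1,313.40
Trial balance (start $0, +$656.70 each month, − disbursements):
  Feb: +$656.70 − $587.76 → $68.94
  Mar: +$656.70 → $725.64
  Apr: +$656.70 − $125.79 → $1,256.55
  May: +$656.70 → $1,913.25
  Jun: +$656.70 − $2,477.28 → $92.67
  Jul: +$656.70 − $1,043.25 → -$293.88
  Aug: +$656.70 → $362.82
  Sep: +$656.70 → $1,019.52
  Oct: +$656.70 − $125.79 → $1,550.43
  Nov: +$656.70 → $2,207.13
  Dec: +$656.70 − $2,477.28 → $386.55
  Jan: +$656.70 − $1,043.25 → $0.00
Lowest trial balance = -$293.88 (Jul)
Initial deposit = cushion − low point = $1,313.40 − (-$293.88) = $1,607.28

$1,607.28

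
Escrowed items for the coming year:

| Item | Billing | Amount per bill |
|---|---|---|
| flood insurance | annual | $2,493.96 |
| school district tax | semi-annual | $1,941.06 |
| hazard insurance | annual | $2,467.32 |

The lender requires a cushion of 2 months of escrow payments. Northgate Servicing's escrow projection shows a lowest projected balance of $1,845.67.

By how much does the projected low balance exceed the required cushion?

Flood insurance — $2,493.96/yr
School district tax — $1,941.06 × 2 = $3,882.12/yr
Hazard insurance — $2,467.32/yr
Total per year = $2,493.96 + $3,882.12 + $2,467.32 = $8,843.40
Monthly = $8,843.40 / 12 = $736.95
Required reserve = 2 × $736.95 = $1,473.90
Surplus = $1,845.67 − $1,473.90 = $371.77

$371.77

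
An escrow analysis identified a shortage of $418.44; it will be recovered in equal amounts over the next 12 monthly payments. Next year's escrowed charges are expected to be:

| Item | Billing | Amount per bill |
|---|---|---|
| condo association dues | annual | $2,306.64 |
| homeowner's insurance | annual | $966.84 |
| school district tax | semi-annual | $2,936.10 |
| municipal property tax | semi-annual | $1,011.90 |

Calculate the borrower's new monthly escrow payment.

Condo association dues = $2,306.64 annually
Homeowner's insurance = $966.84 annually
School district tax = $2,936.10 × 2 = $5,872.20 annually
Municipal property tax = $1,011.90 × 2 = $2,023.80 annually
Total per year = $11,169.48
Per month = $11,169.48 / 12 = $930.79
Monthly shortage recovery: $418.44 ÷ 12 = $34.87
New monthly escrow = $930.79 + $34.87 = $965.66

$965.66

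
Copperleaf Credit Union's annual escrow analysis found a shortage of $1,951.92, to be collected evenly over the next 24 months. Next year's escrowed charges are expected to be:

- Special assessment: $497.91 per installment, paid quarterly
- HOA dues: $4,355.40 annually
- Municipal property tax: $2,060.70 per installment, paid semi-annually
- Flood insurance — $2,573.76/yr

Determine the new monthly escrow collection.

$1,168.18

Special assessment — $497.91 × 4 = $1,991.64/yr
HOA dues — $4,355.40/yr
Municipal property tax — $2,060.70 × 2 = $4,121.40/yr
Flood insurance — $2,573.76/yr
Yearly total = $13,042.20
Per month = $13,042.20 / 12 = $1,086.85
Shortage spread = $1,951.92 ÷ 24 = $81.33/mo
New monthly escrow = $1,086.85 + $81.33 = $1,168.18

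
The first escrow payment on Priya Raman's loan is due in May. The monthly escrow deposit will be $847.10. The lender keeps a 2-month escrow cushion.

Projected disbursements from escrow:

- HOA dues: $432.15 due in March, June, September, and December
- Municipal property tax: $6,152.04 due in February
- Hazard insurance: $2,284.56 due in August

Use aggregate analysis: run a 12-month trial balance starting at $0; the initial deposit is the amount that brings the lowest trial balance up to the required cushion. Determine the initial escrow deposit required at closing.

Cushion = 2 × $847.10 = $1,694.20
Trial balance (start $0, +$847.10 each month, − disbursements):
  May: +$847.10 → $847.10
  Jun: +$847.10 − $432.15 → $1,262.05
  Jul: +$847.10 → $2,109.15
  Aug: +$847.10 − $2,284.56 → $671.69
  Sep: +$847.10 − $432.15 → $1,086.64
  Oct: +$847.10 → $1,933.74
  Nov: +$847.10 → $2,780.84
  Dec: +$847.10 − $432.15 → $3,195.79
  Jan: +$847.10 → $4,042.89
  Feb: +$847.10 − $6,152.04 → -$1,262.05
  Mar: +$847.10 − $432.15 → -$847.10
  Apr: +$847.10 → $0.00
Lowest trial balance = -$1,262.05 (Feb)
Initial deposit = cushion − low point = $1,694.20 − (-$1,262.05) = $2,956.25

$2,956.25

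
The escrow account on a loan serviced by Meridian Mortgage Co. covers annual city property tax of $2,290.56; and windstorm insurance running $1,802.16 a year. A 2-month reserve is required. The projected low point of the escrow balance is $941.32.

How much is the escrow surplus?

City property tax = $2,290.56/yr
Windstorm insurance = $1,802.16/yr
Combined annual = $4,092.72
Monthly escrow = $4,092.72 / 12 = $341.06
Required reserve = 2 × $341.06 = $682.12
Excess over cushion: $941.32 − $682.12 = $259.20

$259.20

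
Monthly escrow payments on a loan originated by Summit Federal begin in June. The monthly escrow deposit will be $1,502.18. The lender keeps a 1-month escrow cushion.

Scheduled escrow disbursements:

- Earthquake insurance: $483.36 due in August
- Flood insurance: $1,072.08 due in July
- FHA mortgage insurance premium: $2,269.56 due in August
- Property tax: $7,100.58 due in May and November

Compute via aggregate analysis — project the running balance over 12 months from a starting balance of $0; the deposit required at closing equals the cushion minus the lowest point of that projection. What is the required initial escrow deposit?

$3,414.68

Cushion = 1 × $1,502.18 = $1,502.18
Trial balance (start $0, +$1,502.18 each month, − disbursements):
  Jun: +$1,502.18 → $1,502.18
  Jul: +$1,502.18 − $1,072.08 → $1,932.28
  Aug: +$1,502.18 − $2,752.92 → $681.54
  Sep: +$1,502.18 → $2,183.72
  Oct: +$1,502.18 → $3,685.90
  Nov: +$1,502.18 − $7,100.58 → -$1,912.50
  Dec: +$1,502.18 → -$410.32
  Jan: +$1,502.18 → $1,091.86
  Feb: +$1,502.18 → $2,594.04
  Mar: +$1,502.18 → $4,096.22
  Apr: +$1,502.18 → $5,598.40
  May: +$1,502.18 − $7,100.58 → $0.00
Lowest trial balance = -$1,912.50 (Nov)
Initial deposit = cushion − low point = $1,502.18 − (-$1,912.50) = $3,414.68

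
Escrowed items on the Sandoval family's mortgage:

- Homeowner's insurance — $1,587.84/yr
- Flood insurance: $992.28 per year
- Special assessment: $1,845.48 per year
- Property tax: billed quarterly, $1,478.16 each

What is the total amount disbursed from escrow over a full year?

Homeowner's insurance = $1,587.84 per year
Flood insurance = $992.28 per year
Special assessment = $1,845.48 per year
Property tax = $1,478.16 × 4 = $5,912.64 per year
Total per year = $10,338.24

$10,338.24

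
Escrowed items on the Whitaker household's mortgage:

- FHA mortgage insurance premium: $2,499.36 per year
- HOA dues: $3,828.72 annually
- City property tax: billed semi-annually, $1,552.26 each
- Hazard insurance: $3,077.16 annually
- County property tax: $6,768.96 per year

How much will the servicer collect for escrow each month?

FHA mortgage insurance premium: $2,499.36/yr
HOA dues: $3,828.72/yr
City property tax: $1,552.26 × 2 = $3,104.52/yr
Hazard insurance: $3,077.16/yr
County property tax: $6,768.96/yr
Total annual escrow = $19,278.72
Per month = $19,278.72 ÷ 12 = $1,606.56

$1,606.56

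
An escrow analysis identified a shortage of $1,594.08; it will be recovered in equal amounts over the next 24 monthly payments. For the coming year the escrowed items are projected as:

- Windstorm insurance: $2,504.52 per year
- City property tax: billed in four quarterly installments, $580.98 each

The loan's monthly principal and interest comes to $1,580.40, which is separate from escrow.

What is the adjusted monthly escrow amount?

$468.79

Windstorm insurance = $2,504.52 per year
City property tax = $580.98 × 4 = $2,323.92 per year
Combined annual = $2,504.52 + $2,323.92 = $4,828.44
Monthly escrow = $4,828.44 ÷ 12 = $402.37
Shortage spread = $1,594.08 ÷ 24 = $66.42/mo
Adjusted monthly = $402.37 + $66.42 = $468.79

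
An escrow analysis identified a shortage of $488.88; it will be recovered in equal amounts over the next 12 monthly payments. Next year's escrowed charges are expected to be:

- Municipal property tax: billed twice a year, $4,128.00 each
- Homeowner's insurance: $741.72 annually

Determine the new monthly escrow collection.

$790.55

Municipal property tax = $4,128.00 × 2 = $8,256.00 annually
Homeowner's insurance = $741.72 annually
Yearly total = $8,997.72
Monthly = $8,997.72 ÷ 12 = $749.81
Shortage spread = $488.88 ÷ 12 = $40.74/mo
New monthly escrow = $749.81 + $40.74 = $790.55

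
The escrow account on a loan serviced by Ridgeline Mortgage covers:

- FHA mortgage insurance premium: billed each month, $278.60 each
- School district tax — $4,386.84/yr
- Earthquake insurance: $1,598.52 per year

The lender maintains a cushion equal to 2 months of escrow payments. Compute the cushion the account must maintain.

$1,554.76

FHA mortgage insurance premium = $278.60 × 12 = $3,343.20 annually
School district tax = $4,386.84 annually
Earthquake insurance = $1,598.52 annually
Total per year = $9,328.56
Monthly = $9,328.56 / 12 = $777.38
Required cushion = 2 × $777.38 = $1,554.76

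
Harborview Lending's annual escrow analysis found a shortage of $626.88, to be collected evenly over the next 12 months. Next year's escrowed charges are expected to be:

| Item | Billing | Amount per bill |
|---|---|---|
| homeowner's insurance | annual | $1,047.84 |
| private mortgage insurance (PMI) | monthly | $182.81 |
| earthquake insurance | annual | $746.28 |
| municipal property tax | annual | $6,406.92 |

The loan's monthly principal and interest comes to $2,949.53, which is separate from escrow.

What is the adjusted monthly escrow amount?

Homeowner's insurance: $1,047.84 per year
Private mortgage insurance (PMI): $182.81 × 12 = $2,193.72 per year
Earthquake insurance: $746.28 per year
Municipal property tax: $6,406.92 per year
Annual escrow total = $10,394.76
Per month = $10,394.76 ÷ 12 = $866.23
Monthly shortage recovery: $626.88 ÷ 12 = $52.24
New monthly escrow = $866.23 + $52.24 = $918.47

$918.47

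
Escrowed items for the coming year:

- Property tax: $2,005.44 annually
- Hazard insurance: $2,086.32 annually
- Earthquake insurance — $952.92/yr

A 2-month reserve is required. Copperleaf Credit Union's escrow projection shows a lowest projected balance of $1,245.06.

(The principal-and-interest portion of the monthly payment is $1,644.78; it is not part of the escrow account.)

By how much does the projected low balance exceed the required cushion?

Property tax: $2,005.44 annually
Hazard insurance: $2,086.32 annually
Earthquake insurance: $952.92 annually
Total annual escrow = $5,044.68
Monthly = $5,044.68 / 12 = $420.39
Required cushion = 2 × $420.39 = $840.78
Surplus = $1,245.06 − $840.78 = $404.28

$404.28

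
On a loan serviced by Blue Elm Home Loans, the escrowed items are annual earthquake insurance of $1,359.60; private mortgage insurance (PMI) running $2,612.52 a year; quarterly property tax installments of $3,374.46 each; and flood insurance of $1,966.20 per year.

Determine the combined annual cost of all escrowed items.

Earthquake insurance — $1,359.60 per year
Private mortgage insurance (PMI) — $2,612.52 per year
Property tax — $3,374.46 × 4 = $13,497.84 per year
Flood insurance — $1,966.20 per year
Combined annual = $1,359.60 + $2,612.52 + $13,497.84 + $1,966.20 = $19,436.16

$19,436.16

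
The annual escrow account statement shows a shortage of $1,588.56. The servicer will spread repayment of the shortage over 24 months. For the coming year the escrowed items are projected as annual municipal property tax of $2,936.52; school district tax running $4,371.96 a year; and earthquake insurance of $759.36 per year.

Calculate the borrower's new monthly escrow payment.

Municipal property tax — $2,936.52/yr
School district tax — $4,371.96/yr
Earthquake insurance — $759.36/yr
Yearly total = $8,067.84
Monthly = $8,067.84 ÷ 12 = $672.32
Shortage spread = $1,588.56 / 24 = $66.19/mo
Adjusted monthly = $672.32 + $66.19 = $738.51

$738.51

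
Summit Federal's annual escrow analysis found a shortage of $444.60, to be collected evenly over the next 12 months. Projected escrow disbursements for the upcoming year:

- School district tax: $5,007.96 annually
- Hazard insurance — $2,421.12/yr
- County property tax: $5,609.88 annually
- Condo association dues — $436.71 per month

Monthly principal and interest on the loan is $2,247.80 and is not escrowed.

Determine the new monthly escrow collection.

School district tax = $5,007.96 per year
Hazard insurance = $2,421.12 per year
County property tax = $5,609.88 per year
Condo association dues = $436.71 × 12 = $5,240.52 per year
Combined annual = $18,279.48
Monthly = $18,279.48 / 12 = $1,523.29
Shortage per month = $444.60 ÷ 12 = $37.05
Adjusted monthly = $1,523.29 + $37.05 = $1,560.34

$1,560.34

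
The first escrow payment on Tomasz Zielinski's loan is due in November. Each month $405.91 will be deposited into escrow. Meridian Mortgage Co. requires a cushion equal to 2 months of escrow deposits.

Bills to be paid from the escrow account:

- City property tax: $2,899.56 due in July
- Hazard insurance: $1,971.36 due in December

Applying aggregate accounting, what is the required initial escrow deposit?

Cushion = 2 × $405.91 = $811.82
Trial balance (start $0, +$405.91 each month, − disbursements):
  Nov: +$405.91 → $405.91
  Dec: +$405.91 − $1,971.36 → -$1,159.54
  Jan: +$405.91 → -$753.63
  Feb: +$405.91 → -$347.72
  Mar: +$405.91 → $58.19
  Apr: +$405.91 → $464.10
  May: +$405.91 → $870.01
  Jun: +$405.91 → $1,275.92
  Jul: +$405.91 − $2,899.56 → -$1,217.73
  Aug: +$405.91 → -$811.82
  Sep: +$405.91 → -$405.91
  Oct: +$405.91 → $0.00
Lowest trial balance = -$1,217.73 (Jul)
Initial deposit = cushion − low point = $811.82 − (-$1,217.73) = $2,029.55

$2,029.55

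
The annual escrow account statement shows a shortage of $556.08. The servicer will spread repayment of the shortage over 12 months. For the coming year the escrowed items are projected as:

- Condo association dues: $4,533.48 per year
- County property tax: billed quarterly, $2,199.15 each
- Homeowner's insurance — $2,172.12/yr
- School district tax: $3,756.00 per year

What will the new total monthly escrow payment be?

$1,651.19

Condo association dues — $4,533.48/yr
County property tax — $2,199.15 × 4 = $8,796.60/yr
Homeowner's insurance — $2,172.12/yr
School district tax — $3,756.00/yr
Total per year = $4,533.48 + $8,796.60 + $2,172.12 + $3,756.00 = $19,258.20
Per month = $19,258.20 ÷ 12 = $1,604.85
Shortage spread = $556.08 ÷ 12 = $46.34/mo
Adjusted monthly = $1,604.85 + $46.34 = $1,651.19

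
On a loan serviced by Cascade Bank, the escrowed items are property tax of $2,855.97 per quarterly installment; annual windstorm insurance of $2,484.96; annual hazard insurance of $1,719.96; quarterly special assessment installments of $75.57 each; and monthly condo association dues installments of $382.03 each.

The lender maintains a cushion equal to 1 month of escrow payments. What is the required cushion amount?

$1,709.62

Property tax = $2,855.97 × 4 = $11,423.88/yr
Windstorm insurance = $2,484.96/yr
Hazard insurance = $1,719.96/yr
Special assessment = $75.57 × 4 = $302.28/yr
Condo association dues = $382.03 × 12 = $4,584.36/yr
Annual escrow total = $11,423.88 + $2,484.96 + $1,719.96 + $302.28 + $4,584.36 = $20,515.44
Monthly = $20,515.44 ÷ 12 = $1,709.62
Reserve = 1 × $1,709.62 = $1,709.62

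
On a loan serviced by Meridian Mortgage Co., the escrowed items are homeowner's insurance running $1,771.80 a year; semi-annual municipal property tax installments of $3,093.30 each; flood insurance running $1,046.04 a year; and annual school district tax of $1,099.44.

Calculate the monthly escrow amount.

$841.99

Homeowner's insurance — $1,771.80
Municipal property tax — $3,093.30 × 2 = $6,186.60
Flood insurance — $1,046.04
School district tax — $1,099.44
Yearly total = $1,771.80 + $6,186.60 + $1,046.04 + $1,099.44 = $10,103.88
Monthly = $10,103.88 / 12 = $841.99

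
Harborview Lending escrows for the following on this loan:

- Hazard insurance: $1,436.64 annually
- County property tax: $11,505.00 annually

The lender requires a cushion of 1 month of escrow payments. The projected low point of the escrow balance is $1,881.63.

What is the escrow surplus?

$803.16

Hazard insurance: $1,436.64 annually
County property tax: $11,505.00 annually
Total annual escrow = $12,941.64
Monthly escrow = $12,941.64 ÷ 12 = $1,078.47
Required reserve = 1 × $1,078.47 = $1,078.47
Surplus = $1,881.63 − $1,078.47 = $803.16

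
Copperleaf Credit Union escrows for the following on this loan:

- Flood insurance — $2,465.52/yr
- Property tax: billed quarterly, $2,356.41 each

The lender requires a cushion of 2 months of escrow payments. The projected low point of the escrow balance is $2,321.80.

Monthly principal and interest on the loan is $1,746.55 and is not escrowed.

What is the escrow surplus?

Flood insurance = $2,465.52 annually
Property tax = $2,356.41 × 4 = $9,425.64 annually
Annual escrow total = $2,465.52 + $9,425.64 = $11,891.16
Monthly = $11,891.16 / 12 = $990.93
Required reserve = 2 × $990.93 = $1,981.86
Surplus = $2,321.80 − $1,981.86 = $339.94

$339.94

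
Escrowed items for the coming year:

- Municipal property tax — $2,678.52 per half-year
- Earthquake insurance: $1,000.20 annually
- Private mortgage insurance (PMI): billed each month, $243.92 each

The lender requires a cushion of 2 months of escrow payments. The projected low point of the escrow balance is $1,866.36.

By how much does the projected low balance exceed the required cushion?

Municipal property tax = $2,678.52 × 2 = $5,357.04
Earthquake insurance = $1,000.20
Private mortgage insurance (PMI) = $243.92 × 12 = $2,927.04
Total annual escrow = $9,284.28
Monthly = $9,284.28 / 12 = $773.69
Required cushion = 2 × $773.69 = $1,547.38
Surplus = $1,866.36 − $1,547.38 = $318.98

$318.98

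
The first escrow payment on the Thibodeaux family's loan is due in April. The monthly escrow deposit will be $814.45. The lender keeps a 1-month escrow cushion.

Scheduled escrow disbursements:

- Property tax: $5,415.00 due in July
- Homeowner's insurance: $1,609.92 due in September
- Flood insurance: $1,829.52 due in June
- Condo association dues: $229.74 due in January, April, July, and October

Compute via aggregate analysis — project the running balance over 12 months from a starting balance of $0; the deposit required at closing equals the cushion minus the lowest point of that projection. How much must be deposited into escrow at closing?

Cushion = 1 × $814.45 = $814.45
Trial balance (start $0, +$814.45 each month, − disbursements):
  Apr: +$814.45 − $229.74 → $584.71
  May: +$814.45 → $1,399.16
  Jun: +$814.45 − $1,829.52 → $384.09
  Jul: +$814.45 − $5,644.74 → -$4,446.20
  Aug: +$814.45 → -$3,631.75
  Sep: +$814.45 − $1,609.92 → -$4,427.22
  Oct: +$814.45 − $229.74 → -$3,842.51
  Nov: +$814.45 → -$3,028.06
  Dec: +$814.45 → -$2,213.61
  Jan: +$814.45 − $229.74 → -$1,628.90
  Feb: +$814.45 → -$814.45
  Mar: +$814.45 → $0.00
Lowest trial balance = -$4,446.20 (Jul)
Initial deposit = cushion − low point = $814.45 − (-$4,446.20) = $5,260.65

$5,260.65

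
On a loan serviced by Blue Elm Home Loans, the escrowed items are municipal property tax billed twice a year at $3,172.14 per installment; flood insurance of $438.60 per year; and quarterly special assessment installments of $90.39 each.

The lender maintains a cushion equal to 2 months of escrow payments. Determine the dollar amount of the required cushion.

$1,190.74

Municipal property tax — $3,172.14 × 2 = $6,344.28 annually
Flood insurance — $438.60 annually
Special assessment — $90.39 × 4 = $361.56 annually
Combined annual = $6,344.28 + $438.60 + $361.56 = $7,144.44
Monthly = $7,144.44 / 12 = $595.37
Required cushion = 2 × $595.37 = $1,190.74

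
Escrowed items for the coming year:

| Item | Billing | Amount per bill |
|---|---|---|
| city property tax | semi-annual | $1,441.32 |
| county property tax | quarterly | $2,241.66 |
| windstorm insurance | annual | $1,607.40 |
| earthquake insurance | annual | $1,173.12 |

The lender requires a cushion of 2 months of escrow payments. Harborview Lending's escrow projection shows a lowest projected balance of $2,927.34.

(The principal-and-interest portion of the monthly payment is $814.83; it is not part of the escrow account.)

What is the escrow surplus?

City property tax: $1,441.32 × 2 = $2,882.64 per year
County property tax: $2,241.66 × 4 = $8,966.64 per year
Windstorm insurance: $1,607.40 per year
Earthquake insurance: $1,173.12 per year
Annual escrow total = $14,629.80
Monthly escrow = $14,629.80 / 12 = $1,219.15
Required reserve = 2 × $1,219.15 = $2,438.30
Surplus = $2,927.34 − $2,438.30 = $489.04

$489.04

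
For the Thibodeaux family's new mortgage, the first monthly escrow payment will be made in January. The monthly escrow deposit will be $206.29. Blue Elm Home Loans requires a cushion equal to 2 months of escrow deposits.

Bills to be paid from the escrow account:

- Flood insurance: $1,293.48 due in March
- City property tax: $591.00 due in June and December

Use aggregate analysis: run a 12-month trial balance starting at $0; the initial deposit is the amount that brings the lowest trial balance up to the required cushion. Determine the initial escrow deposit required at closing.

Cushion = 2 × $206.29 = $412.58
Trial balance (start $0, +$206.29 each month, − disbursements):
  Jan: +$206.29 → $206.29
  Feb: +$206.29 → $412.58
  Mar: +$206.29 − $1,293.48 → -$674.61
  Apr: +$206.29 → -$468.32
  May: +$206.29 → -$262.03
  Jun: +$206.29 − $591.00 → -$646.74
  Jul: +$206.29 → -$440.45
  Aug: +$206.29 → -$234.16
  Sep: +$206.29 → -$27.87
  Oct: +$206.29 → $178.42
  Nov: +$206.29 → $384.71
  Dec: +$206.29 − $591.00 → $0.00
Lowest trial balance = -$674.61 (Mar)
Initial deposit = cushion − low point = $412.58 − (-$674.61) = $1,087.19

$1,087.19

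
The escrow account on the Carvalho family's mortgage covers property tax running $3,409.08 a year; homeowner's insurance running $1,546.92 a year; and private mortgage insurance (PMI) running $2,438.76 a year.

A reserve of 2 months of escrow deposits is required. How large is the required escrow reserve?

Property tax = $3,409.08 annually
Homeowner's insurance = $1,546.92 annually
Private mortgage insurance (PMI) = $2,438.76 annually
Combined annual = $3,409.08 + $1,546.92 + $2,438.76 = $7,394.76
Monthly = $7,394.76 / 12 = $616.23
Required cushion = 2 × $616.23 = $1,232.46

$1,232.46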